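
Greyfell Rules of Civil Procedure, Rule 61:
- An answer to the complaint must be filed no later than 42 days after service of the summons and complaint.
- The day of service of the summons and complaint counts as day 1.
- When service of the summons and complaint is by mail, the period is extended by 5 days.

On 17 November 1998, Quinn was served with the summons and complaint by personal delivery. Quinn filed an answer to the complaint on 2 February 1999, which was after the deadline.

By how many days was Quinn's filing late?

Counting 17 November 1998 as day 1, day 42 is December 28, 1998.
Service was not by mail, so no mail extension applies.
The deadline is December 28, 1998; from December 28, 1998 to February 2, 1999 is 36 days.

36 days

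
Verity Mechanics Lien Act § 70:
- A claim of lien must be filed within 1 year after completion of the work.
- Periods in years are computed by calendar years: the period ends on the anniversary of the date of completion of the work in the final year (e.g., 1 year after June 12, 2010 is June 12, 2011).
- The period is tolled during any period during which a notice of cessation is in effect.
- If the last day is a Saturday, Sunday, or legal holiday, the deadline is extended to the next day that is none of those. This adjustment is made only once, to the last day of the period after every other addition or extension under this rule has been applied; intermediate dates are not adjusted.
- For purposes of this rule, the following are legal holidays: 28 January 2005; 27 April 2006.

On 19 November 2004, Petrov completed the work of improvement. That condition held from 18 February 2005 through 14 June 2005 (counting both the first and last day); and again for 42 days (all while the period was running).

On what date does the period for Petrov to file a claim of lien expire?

1 year after 19 November 2004 is November 19, 2005.
From February 18, 2005 through June 14, 2005 inclusive is 117 days; tolling adds 117 days: November 19, 2005 + 117 days = March 16, 2006.
Tolling adds 42 days: March 16, 2006 + 42 days = April 27, 2006.
April 27, 2006 is a listed holiday. The next qualifying day is April 28, 2006.

April 28, 2006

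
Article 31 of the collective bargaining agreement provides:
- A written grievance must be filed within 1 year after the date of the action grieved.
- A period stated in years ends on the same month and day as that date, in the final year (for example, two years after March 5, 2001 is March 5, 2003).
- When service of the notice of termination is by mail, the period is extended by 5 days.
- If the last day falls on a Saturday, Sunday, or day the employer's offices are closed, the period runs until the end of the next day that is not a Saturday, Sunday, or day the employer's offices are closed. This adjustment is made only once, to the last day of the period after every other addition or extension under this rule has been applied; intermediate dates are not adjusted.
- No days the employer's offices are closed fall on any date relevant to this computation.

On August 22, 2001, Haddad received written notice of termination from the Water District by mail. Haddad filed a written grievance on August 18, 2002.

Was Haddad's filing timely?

1 year after August 22, 2001 is August 22, 2002.
Service was by mail, adding 5 days: August 22, 2002 + 5 days = August 27, 2002.
August 27, 2002 is a Tuesday and not a day the employer's offices are closed, so no extension applies.
The deadline is August 27, 2002; the filing on August 18, 2002 is on or before that date.

Yes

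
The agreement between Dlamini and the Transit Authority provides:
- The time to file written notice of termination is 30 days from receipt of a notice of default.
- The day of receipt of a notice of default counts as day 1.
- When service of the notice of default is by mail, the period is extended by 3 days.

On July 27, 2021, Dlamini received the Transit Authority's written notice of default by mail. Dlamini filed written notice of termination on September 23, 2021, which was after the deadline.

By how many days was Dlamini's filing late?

Counting July 27, 2021 as day 1, day 30 is August 25, 2021.
Service was by mail, adding 3 days: August 25, 2021 + 3 days = August 28, 2021.
The deadline is August 28, 2021; from August 28, 2021 to September 23, 2021 is 26 days.

26 days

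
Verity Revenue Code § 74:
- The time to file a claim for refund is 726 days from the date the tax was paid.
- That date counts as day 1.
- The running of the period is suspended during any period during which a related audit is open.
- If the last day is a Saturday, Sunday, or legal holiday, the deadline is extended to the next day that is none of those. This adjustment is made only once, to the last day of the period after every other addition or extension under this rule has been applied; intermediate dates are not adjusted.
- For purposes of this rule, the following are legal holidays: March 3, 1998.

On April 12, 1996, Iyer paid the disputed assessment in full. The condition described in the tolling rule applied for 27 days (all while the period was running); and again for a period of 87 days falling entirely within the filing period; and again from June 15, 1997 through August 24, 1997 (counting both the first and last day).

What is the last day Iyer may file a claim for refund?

October 9, 1998

Counting April 12, 1996 as day 1, day 726 is April 7, 1998.
Tolling adds 27 days: April 7, 1998 + 27 days = May 4, 1998.
Tolling adds 87 days: May 4, 1998 + 87 days = July 30, 1998.
From June 15, 1997 through August 24, 1997 inclusive is 71 days; tolling adds 71 days: July 30, 1998 + 71 days = October 9, 1998.
October 9, 1998 is a Friday and not a legal holiday, so no extension applies.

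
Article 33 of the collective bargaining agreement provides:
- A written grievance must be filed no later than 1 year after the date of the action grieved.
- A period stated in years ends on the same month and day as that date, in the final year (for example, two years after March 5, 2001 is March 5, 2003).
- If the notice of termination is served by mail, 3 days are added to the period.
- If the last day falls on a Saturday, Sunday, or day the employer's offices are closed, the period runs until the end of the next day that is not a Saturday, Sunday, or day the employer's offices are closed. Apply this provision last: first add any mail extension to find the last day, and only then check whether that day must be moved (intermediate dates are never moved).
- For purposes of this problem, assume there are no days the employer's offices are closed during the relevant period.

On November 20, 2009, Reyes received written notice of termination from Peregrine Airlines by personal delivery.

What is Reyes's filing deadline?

November 22, 2010

1 year after November 20, 2009 is November 20, 2010.
Service was not by mail, so no mail extension applies.
November 20, 2010 is Saturday; November 21, 2010 is Sunday. The next qualifying day is November 22, 2010.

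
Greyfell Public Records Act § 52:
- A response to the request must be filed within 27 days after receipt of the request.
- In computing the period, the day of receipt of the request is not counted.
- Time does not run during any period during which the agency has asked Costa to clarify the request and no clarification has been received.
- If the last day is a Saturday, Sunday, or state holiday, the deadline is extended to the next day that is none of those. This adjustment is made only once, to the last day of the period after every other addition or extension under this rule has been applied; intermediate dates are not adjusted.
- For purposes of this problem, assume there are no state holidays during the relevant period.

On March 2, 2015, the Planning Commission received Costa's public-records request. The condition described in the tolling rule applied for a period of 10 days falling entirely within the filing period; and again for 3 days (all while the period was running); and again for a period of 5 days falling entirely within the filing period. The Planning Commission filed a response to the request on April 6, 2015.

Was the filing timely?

27 days after March 2, 2015 is March 29, 2015.
Tolling adds 10 days: March 29, 2015 + 10 days = April 8, 2015.
Tolling adds 3 days: April 8, 2015 + 3 days = April 11, 2015.
Tolling adds 5 days: April 11, 2015 + 5 days = April 16, 2015.
April 16, 2015 is a Thursday and not a state holiday, so no extension applies.
The deadline is April 16, 2015; the filing on April 6, 2015 is on or before that date.

Yes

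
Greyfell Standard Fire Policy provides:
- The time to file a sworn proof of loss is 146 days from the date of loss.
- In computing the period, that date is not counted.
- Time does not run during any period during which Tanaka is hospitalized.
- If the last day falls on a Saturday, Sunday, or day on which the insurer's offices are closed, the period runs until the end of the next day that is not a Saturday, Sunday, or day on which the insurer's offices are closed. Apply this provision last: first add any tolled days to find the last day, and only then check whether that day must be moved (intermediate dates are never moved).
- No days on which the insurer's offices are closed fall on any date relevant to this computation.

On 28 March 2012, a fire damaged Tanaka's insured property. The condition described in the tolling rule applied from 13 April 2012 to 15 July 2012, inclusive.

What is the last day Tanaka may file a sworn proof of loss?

November 23, 2012

146 days after 28 March 2012 is August 21, 2012.
From April 13, 2012 through July 15, 2012 inclusive is 94 days; tolling adds 94 days: August 21, 2012 + 94 days = November 23, 2012.
November 23, 2012 is a Friday and not a day on which the insurer's offices are closed, so no extension applies.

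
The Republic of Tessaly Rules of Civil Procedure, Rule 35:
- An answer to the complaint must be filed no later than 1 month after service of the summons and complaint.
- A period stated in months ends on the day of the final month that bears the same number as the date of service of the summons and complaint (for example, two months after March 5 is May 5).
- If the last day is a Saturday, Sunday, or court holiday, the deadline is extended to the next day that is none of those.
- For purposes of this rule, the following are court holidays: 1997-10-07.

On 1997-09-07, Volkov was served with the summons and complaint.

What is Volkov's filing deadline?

1 month after 1997-09-07 is October 7, 1997.
October 7, 1997 is a listed holiday. The next qualifying day is October 8, 1997.

October 8, 1997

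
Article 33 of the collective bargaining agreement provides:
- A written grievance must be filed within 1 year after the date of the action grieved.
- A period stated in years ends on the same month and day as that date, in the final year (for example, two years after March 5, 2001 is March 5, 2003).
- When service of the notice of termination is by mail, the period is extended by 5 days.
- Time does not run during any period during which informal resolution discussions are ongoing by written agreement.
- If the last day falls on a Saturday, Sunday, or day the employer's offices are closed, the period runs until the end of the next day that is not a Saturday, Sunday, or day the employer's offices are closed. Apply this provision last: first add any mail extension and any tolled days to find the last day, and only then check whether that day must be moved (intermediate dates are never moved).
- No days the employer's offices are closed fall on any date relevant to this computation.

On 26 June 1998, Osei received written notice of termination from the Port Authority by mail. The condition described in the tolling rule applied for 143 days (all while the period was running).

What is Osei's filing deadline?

November 22, 1999

1 year after 26 June 1998 is June 26, 1999.
Service was by mail, adding 5 days: June 26, 1999 + 5 days = July 1, 1999.
Tolling adds 143 days: July 1, 1999 + 143 days = November 21, 1999.
November 21, 1999 is Sunday. The next qualifying day is November 22, 1999.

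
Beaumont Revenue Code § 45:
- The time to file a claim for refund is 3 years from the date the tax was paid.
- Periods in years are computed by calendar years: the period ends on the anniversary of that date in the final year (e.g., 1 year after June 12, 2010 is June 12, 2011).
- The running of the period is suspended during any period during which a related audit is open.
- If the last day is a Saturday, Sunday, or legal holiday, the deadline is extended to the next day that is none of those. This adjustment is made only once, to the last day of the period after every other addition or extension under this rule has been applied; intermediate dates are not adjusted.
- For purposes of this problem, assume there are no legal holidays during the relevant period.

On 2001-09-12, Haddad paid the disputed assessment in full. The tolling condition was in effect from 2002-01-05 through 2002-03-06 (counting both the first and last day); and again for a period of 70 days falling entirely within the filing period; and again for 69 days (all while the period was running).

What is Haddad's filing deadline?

3 years after 2001-09-12 is September 12, 2004.
From January 5, 2002 through March 6, 2002 inclusive is 61 days; tolling adds 61 days: September 12, 2004 + 61 days = November 12, 2004.
Tolling adds 70 days: November 12, 2004 + 70 days = January 21, 2005.
Tolling adds 69 days: January 21, 2005 + 69 days = March 31, 2005.
March 31, 2005 is a Thursday and not a legal holiday, so no extension applies.

March 31, 2005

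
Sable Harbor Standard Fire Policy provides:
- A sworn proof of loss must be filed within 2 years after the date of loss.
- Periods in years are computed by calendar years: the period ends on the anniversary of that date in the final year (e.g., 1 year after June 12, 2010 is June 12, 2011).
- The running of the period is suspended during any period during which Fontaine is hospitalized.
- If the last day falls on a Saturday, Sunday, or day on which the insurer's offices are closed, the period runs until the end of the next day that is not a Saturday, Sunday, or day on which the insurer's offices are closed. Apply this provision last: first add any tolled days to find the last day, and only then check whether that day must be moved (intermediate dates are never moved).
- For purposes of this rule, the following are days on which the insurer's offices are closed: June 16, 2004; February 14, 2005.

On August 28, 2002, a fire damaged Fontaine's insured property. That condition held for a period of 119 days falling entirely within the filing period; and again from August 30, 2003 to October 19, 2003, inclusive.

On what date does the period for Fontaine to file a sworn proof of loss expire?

2 years after August 28, 2002 is August 28, 2004.
Tolling adds 119 days: August 28, 2004 + 119 days = December 25, 2004.
From August 30, 2003 through October 19, 2003 inclusive is 51 days; tolling adds 51 days: December 25, 2004 + 51 days = February 14, 2005.
February 14, 2005 is a listed holiday. The next qualifying day is February 15, 2005.

February 15, 2005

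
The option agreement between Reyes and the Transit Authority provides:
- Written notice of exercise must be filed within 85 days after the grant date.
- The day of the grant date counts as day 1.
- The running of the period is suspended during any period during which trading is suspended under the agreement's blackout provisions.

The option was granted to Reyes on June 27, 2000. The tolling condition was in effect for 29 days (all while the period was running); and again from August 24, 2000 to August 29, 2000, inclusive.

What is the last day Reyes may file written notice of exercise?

Counting June 27, 2000 as day 1, day 85 is September 19, 2000.
Tolling adds 29 days: September 19, 2000 + 29 days = October 18, 2000.
From August 24, 2000 through August 29, 2000 inclusive is 6 days; tolling adds 6 days: October 18, 2000 + 6 days = October 24, 2000.

October 24, 2000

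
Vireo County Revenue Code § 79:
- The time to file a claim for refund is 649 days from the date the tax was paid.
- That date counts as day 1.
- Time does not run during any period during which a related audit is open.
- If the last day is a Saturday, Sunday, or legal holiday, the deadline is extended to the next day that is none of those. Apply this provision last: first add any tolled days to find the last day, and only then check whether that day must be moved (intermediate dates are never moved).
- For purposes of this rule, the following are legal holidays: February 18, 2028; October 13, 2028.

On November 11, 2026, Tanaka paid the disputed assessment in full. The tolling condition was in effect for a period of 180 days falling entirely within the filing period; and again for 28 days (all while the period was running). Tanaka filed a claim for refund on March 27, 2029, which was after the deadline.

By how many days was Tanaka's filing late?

Counting November 11, 2026 as day 1, day 649 is August 20, 2028.
Tolling adds 180 days: August 20, 2028 + 180 days = February 16, 2029.
Tolling adds 28 days: February 16, 2029 + 28 days = March 16, 2029.
March 16, 2029 is a Friday and not a legal holiday, so no extension applies.
The deadline is March 16, 2029; from March 16, 2029 to March 27, 2029 is 11 days.

11 days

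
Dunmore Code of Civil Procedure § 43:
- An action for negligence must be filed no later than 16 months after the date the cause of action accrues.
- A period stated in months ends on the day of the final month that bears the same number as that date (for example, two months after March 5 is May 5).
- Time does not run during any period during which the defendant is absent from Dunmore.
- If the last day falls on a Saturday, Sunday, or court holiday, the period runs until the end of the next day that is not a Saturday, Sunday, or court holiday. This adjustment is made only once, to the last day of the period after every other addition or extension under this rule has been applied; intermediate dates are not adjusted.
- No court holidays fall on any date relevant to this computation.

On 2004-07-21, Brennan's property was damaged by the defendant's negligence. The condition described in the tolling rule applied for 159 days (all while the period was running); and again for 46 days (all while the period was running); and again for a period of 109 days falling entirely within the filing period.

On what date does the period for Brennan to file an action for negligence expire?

October 2, 2006

16 months after 2004-07-21 is November 21, 2005.
Tolling adds 159 days: November 21, 2005 + 159 days = April 29, 2006.
Tolling adds 46 days: April 29, 2006 + 46 days = June 14, 2006.
Tolling adds 109 days: June 14, 2006 + 109 days = October 1, 2006.
October 1, 2006 is Sunday. The next qualifying day is October 2, 2006.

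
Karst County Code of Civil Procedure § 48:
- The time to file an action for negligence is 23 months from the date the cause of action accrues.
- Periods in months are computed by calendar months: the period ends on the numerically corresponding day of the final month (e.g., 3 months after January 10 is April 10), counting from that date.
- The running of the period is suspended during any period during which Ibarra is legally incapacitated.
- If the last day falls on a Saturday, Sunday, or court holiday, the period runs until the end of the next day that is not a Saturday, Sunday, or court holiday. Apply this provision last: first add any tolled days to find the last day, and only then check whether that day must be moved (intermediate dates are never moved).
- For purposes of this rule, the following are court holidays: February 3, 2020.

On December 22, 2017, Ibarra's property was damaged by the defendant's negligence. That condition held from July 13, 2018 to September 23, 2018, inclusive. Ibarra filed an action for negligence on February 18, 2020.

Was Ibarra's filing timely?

23 months after December 22, 2017 is November 22, 2019.
From July 13, 2018 through September 23, 2018 inclusive is 73 days; tolling adds 73 days: November 22, 2019 + 73 days = February 3, 2020.
February 3, 2020 is a listed holiday. The next qualifying day is February 4, 2020.
The deadline is February 4, 2020; the filing on February 18, 2020 is after that date.

No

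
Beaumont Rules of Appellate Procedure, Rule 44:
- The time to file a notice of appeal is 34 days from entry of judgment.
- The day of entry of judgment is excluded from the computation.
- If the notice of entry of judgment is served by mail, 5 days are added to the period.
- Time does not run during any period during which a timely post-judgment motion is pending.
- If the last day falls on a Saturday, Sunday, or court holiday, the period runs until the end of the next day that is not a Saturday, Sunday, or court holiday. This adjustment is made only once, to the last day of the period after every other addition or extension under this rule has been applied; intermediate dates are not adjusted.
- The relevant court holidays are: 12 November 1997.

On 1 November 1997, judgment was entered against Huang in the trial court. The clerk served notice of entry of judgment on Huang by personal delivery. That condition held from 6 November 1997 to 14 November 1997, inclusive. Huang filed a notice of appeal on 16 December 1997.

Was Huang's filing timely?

No

34 days after 1 November 1997 is December 5, 1997.
Service was not by mail, so no mail extension applies.
From November 6, 1997 through November 14, 1997 inclusive is 9 days; tolling adds 9 days: December 5, 1997 + 9 days = December 14, 1997.
December 14, 1997 is Sunday. The next qualifying day is December 15, 1997.
The deadline is December 15, 1997; the filing on December 16, 1997 is after that date.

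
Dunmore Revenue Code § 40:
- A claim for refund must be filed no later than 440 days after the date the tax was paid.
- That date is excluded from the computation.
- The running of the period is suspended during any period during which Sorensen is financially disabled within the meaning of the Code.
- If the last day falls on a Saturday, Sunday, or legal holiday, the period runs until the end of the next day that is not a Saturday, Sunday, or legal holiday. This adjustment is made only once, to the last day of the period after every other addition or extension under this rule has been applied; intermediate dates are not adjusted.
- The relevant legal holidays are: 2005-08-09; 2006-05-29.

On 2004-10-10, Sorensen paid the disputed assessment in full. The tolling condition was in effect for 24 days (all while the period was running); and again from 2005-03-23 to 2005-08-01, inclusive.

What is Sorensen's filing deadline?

May 30, 2006

440 days after 2004-10-10 is December 24, 2005.
Tolling adds 24 days: December 24, 2005 + 24 days = January 17, 2006.
From March 23, 2005 through August 1, 2005 inclusive is 132 days; tolling adds 132 days: January 17, 2006 + 132 days = May 29, 2006.
May 29, 2006 is a listed holiday. The next qualifying day is May 30, 2006.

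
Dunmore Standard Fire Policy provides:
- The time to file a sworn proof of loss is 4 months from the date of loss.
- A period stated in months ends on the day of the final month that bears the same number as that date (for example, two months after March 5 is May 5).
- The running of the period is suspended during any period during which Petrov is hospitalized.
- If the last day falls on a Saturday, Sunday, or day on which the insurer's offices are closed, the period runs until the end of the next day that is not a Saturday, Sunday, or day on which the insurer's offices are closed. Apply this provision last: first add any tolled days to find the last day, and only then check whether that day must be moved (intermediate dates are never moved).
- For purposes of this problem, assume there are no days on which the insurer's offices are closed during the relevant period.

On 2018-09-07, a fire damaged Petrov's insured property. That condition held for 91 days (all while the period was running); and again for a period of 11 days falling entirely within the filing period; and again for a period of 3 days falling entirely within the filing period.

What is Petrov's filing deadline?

4 months after 2018-09-07 is January 7, 2019.
Tolling adds 91 days: January 7, 2019 + 91 days = April 8, 2019.
Tolling adds 11 days: April 8, 2019 + 11 days = April 19, 2019.
Tolling adds 3 days: April 19, 2019 + 3 days = April 22, 2019.
April 22, 2019 is a Monday and not a day on which the insurer's offices are closed, so no extension applies.

April 22, 2019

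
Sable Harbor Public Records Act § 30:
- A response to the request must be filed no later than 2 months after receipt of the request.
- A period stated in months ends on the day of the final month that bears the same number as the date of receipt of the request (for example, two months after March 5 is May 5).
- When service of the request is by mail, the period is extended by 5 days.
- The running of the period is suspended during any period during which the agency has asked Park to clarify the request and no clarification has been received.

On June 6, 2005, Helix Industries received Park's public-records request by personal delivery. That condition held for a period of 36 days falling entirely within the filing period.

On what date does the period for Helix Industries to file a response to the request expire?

2 months after June 6, 2005 is August 6, 2005.
Service was not by mail, so no mail extension applies.
Tolling adds 36 days: August 6, 2005 + 36 days = September 11, 2005.

September 11, 2005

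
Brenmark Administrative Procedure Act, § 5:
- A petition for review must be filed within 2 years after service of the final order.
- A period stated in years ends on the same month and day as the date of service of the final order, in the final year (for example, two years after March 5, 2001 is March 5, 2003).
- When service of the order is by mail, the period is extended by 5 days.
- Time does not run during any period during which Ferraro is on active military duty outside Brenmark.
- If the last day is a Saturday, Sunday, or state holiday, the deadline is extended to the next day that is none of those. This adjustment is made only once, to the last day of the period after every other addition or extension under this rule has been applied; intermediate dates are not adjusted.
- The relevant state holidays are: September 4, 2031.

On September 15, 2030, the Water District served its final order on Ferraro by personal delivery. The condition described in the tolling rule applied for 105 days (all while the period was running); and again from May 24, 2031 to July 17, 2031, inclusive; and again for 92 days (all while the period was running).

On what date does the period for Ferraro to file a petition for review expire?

2 years after September 15, 2030 is September 15, 2032.
Service was not by mail, so no mail extension applies.
Tolling adds 105 days: September 15, 2032 + 105 days = December 29, 2032.
From May 24, 2031 through July 17, 2031 inclusive is 55 days; tolling adds 55 days: December 29, 2032 + 55 days = February 22, 2033.
Tolling adds 92 days: February 22, 2033 + 92 days = May 25, 2033.
May 25, 2033 is a Wednesday and not a state holiday, so no extension applies.

May 25, 2033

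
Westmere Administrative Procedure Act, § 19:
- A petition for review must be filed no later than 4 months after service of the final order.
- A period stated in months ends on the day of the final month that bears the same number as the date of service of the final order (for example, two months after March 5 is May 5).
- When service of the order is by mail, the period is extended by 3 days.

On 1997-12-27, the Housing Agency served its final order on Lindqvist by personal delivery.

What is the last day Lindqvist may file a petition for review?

April 27, 1998

4 months after 1997-12-27 is April 27, 1998.
Service was not by mail, so no mail extension applies.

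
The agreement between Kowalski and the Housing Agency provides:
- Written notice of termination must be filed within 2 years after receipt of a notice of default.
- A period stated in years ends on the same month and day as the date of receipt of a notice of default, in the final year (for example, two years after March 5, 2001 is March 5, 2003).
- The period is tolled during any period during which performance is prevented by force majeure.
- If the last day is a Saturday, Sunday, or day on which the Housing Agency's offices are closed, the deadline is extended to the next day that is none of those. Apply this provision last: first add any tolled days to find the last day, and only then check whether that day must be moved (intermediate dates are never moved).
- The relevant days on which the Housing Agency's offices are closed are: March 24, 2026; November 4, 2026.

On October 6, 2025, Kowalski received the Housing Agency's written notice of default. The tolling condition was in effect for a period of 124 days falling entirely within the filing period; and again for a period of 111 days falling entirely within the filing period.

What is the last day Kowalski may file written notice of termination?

May 29, 2028

2 years after October 6, 2025 is October 6, 2027.
Tolling adds 124 days: October 6, 2027 + 124 days = February 7, 2028.
Tolling adds 111 days: February 7, 2028 + 111 days = May 28, 2028.
May 28, 2028 is Sunday. The next qualifying day is May 29, 2028.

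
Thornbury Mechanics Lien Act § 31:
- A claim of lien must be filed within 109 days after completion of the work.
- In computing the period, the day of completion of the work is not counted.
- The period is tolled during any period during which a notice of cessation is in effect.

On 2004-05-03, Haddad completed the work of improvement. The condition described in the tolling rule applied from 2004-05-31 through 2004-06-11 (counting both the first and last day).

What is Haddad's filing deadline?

September 1, 2004

109 days after 2004-05-03 is August 20, 2004.
From May 31, 2004 through June 11, 2004 inclusive is 12 days; tolling adds 12 days: August 20, 2004 + 12 days = September 1, 2004.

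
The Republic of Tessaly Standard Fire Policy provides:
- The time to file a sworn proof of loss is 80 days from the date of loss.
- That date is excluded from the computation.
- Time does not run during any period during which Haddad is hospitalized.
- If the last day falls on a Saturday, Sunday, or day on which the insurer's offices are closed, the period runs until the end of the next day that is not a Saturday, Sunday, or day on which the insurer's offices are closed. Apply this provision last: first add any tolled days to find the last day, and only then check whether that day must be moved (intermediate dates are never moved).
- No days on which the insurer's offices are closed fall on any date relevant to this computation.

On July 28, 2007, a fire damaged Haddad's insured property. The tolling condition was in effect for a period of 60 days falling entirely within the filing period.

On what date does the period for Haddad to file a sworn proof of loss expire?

80 days after July 28, 2007 is October 16, 2007.
Tolling adds 60 days: October 16, 2007 + 60 days = December 15, 2007.
December 15, 2007 is Saturday; December 16, 2007 is Sunday. The next qualifying day is December 17, 2007.

December 17, 2007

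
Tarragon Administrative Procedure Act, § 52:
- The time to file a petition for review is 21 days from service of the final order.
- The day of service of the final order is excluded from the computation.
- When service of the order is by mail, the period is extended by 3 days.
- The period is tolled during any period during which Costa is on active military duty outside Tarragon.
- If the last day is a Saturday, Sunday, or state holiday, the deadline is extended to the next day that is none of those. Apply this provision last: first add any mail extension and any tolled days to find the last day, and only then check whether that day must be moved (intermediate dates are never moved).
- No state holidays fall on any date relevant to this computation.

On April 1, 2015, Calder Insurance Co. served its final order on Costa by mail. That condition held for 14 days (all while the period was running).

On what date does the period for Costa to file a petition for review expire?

21 days after April 1, 2015 is April 22, 2015.
Service was by mail, adding 3 days: April 22, 2015 + 3 days = April 25, 2015.
Tolling adds 14 days: April 25, 2015 + 14 days = May 9, 2015.
May 9, 2015 is Saturday; May 10, 2015 is Sunday. The next qualifying day is May 11, 2015.

May 11, 2015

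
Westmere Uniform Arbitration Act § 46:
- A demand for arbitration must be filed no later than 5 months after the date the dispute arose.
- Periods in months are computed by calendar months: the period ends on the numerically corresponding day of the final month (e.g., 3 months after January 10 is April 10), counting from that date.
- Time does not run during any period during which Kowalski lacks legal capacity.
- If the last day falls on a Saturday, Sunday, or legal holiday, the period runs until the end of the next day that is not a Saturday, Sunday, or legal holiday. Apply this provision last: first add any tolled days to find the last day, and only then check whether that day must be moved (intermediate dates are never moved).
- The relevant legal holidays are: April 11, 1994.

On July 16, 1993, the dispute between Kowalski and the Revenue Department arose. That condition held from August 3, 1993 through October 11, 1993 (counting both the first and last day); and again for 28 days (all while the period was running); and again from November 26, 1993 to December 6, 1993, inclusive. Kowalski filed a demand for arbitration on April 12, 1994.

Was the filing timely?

No

5 months after July 16, 1993 is December 16, 1993.
From August 3, 1993 through October 11, 1993 inclusive is 70 days; tolling adds 70 days: December 16, 1993 + 70 days = February 24, 1994.
Tolling adds 28 days: February 24, 1994 + 28 days = March 24, 1994.
From November 26, 1993 through December 6, 1993 inclusive is 11 days; tolling adds 11 days: March 24, 1994 + 11 days = April 4, 1994.
April 4, 1994 is a Monday and not a legal holiday, so no extension applies.
The deadline is April 4, 1994; the filing on April 12, 1994 is after that date.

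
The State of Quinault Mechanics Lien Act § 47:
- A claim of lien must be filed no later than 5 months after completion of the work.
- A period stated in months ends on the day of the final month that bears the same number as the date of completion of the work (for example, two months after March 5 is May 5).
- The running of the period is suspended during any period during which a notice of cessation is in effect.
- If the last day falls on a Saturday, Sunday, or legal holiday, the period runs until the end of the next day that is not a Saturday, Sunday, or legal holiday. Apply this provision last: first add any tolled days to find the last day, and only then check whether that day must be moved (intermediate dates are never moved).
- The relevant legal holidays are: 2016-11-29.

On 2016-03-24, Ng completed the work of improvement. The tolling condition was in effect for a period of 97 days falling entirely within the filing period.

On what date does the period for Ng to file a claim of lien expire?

5 months after 2016-03-24 is August 24, 2016.
Tolling adds 97 days: August 24, 2016 + 97 days = November 29, 2016.
November 29, 2016 is a listed holiday. The next qualifying day is November 30, 2016.

November 30, 2016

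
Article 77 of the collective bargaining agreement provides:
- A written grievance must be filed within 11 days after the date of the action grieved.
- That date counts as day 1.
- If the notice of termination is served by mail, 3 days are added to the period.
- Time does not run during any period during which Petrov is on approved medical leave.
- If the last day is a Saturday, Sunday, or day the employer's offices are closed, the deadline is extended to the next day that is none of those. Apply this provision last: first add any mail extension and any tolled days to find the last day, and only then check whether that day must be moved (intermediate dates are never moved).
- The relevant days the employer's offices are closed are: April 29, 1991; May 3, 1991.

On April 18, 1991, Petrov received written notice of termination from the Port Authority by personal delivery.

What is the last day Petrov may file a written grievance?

April 30, 1991

Counting April 18, 1991 as day 1, day 11 is April 28, 1991.
Service was not by mail, so no mail extension applies.
April 28, 1991 is Sunday; April 29, 1991 is a listed holiday. The next qualifying day is April 30, 1991.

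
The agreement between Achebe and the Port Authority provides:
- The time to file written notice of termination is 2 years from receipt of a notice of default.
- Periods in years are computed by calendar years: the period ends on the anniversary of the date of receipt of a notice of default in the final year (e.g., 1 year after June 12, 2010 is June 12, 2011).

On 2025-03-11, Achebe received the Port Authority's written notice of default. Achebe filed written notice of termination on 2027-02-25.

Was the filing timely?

2 years after 2025-03-11 is March 11, 2027.
The deadline is March 11, 2027; the filing on February 25, 2027 is on or before that date.

Yes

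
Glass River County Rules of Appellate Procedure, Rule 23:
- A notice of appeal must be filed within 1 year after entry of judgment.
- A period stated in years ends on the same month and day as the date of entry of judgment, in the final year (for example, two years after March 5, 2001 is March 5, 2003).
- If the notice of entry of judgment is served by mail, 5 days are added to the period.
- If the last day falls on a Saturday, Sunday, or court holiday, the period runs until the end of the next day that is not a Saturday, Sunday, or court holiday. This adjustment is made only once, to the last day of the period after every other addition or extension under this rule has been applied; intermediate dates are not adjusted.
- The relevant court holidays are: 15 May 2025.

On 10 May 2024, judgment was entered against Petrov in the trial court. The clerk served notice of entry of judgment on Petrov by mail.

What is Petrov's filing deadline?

May 16, 2025

1 year after 10 May 2024 is May 10, 2025.
Service was by mail, adding 5 days: May 10, 2025 + 5 days = May 15, 2025.
May 15, 2025 is a listed holiday. The next qualifying day is May 16, 2025.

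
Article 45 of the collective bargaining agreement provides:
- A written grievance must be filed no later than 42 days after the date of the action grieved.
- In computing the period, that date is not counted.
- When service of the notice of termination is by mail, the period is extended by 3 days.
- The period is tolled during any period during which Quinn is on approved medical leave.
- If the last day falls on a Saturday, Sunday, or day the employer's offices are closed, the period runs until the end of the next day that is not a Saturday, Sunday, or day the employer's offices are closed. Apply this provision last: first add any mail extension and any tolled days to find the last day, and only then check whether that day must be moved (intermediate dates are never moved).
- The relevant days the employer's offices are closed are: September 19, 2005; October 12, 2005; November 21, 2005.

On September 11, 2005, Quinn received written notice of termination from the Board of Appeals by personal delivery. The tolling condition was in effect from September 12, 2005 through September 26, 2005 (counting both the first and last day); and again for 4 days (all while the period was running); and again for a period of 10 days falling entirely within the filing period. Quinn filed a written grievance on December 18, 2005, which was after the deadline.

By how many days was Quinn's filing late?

42 days after September 11, 2005 is October 23, 2005.
Service was not by mail, so no mail extension applies.
From September 12, 2005 through September 26, 2005 inclusive is 15 days; tolling adds 15 days: October 23, 2005 + 15 days = November 7, 2005.
Tolling adds 4 days: November 7, 2005 + 4 days = November 11, 2005.
Tolling adds 10 days: November 11, 2005 + 10 days = November 21, 2005.
November 21, 2005 is a listed holiday. The next qualifying day is November 22, 2005.
The deadline is November 22, 2005; from November 22, 2005 to December 18, 2005 is 26 days.

26 days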